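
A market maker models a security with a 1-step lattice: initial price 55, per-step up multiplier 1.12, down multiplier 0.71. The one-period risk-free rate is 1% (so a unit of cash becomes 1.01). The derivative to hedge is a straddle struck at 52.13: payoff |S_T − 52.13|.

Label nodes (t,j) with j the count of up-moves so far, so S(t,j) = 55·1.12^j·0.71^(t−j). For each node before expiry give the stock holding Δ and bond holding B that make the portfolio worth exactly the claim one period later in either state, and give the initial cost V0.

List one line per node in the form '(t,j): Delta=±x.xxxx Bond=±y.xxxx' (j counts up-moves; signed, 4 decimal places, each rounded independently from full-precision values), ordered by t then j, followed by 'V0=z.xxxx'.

(0,0): Delta=-0.1601 Bond=19.1401
V0=10.3352

Under the risk-neutral measure, an up-move has probability p* = (R−d)/(u−d) = 0.7317 and values discount at R = 1.01.
At expiry t=1: V(1,0)=13.0800, V(1,1)=9.4700
Node (0,0) S=55.0000: V=(p*·9.4700+(1−p*)·13.0800)/1.01=10.3352; Δ=(9.4700−13.0800)/(61.6000−39.0500)=-0.1601; B=V−Δ·S=19.1401
Root portfolio cost Δ·55+B reproduces V0=10.3352.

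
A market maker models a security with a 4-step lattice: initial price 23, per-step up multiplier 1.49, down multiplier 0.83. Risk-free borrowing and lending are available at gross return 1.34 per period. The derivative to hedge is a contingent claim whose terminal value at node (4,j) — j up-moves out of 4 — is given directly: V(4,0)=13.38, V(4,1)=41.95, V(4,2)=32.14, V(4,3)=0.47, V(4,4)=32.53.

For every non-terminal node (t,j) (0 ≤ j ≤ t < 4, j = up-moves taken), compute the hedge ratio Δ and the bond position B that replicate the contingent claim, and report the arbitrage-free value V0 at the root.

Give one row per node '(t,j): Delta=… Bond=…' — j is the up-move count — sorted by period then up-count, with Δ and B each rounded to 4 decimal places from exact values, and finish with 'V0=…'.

Under the risk-neutral measure, an up-move has probability p* = (R−d)/(u−d) = 0.7727 and values discount at R = 1.34.
Payoff layer (t=4): V(4,0)=13.3800, V(4,1)=41.9500, V(4,2)=32.1400, V(4,3)=0.4700, V(4,4)=32.5300
  t=3,j=0: stock 13.1511 → up 19.5951 (V=41.9500), down 10.9154 (V=13.3800). Price 26.4603; hedge Δ=3.2916, bond B=-16.8276.
  t=3,j=1: stock 23.6086 → up 35.1768 (V=32.1400), down 19.5951 (V=41.9500). Price 25.6489; hedge Δ=-0.6296, bond B=40.5126.
  t=3,j=2: stock 42.3817 → up 63.1487 (V=0.4700), down 35.1768 (V=32.1400). Price 5.7222; hedge Δ=-1.1322, bond B=53.7070.
  t=3,j=3: stock 76.0828 → up 113.3634 (V=32.5300), down 63.1487 (V=0.4700). Price 18.8385; hedge Δ=0.6385, bond B=-29.7372.
  t=2,j=0: stock 15.8447 → up 23.6086 (V=25.6489), down 13.1511 (V=26.4603). Price 19.2786; hedge Δ=-0.0776, bond B=20.5080.
  t=2,j=1: stock 28.4441 → up 42.3817 (V=5.7222), down 23.6086 (V=25.6489). Price 7.6500; hedge Δ=-1.0615, bond B=37.8420.
  t=2,j=2: stock 51.0623 → up 76.0828 (V=18.8385), down 42.3817 (V=5.7222). Price 11.8340; hedge Δ=0.3892, bond B=-8.0393.
  t=1,j=0: stock 19.0900 → up 28.4441 (V=7.6500), down 15.8447 (V=19.2786). Price 7.6812; hedge Δ=-0.9229, bond B=25.3003.
  t=1,j=1: stock 34.2700 → up 51.0623 (V=11.8340), down 28.4441 (V=7.6500). Price 8.1217; hedge Δ=0.1850, bond B=1.7823.
  t=0,j=0: stock 23.0000 → up 34.2700 (V=8.1217), down 19.0900 (V=7.6812). Price 5.9863; hedge Δ=0.0290, bond B=5.3189.
Self-financing check: at every node Δ·S+B equals the discounted successor values.

(0,0): Delta=0.0290 Bond=5.3189
(1,0): Delta=-0.9229 Bond=25.3003
(1,1): Delta=0.1850 Bond=1.7823
(2,0): Delta=-0.0776 Bond=20.5080
(2,1): Delta=-1.0615 Bond=37.8420
(2,2): Delta=0.3892 Bond=-8.0393
(3,0): Delta=3.2916 Bond=-16.8276
(3,1): Delta=-0.6296 Bond=40.5126
(3,2): Delta=-1.1322 Bond=53.7070
(3,3): Delta=0.6385 Bond=-29.7372
V0=5.9863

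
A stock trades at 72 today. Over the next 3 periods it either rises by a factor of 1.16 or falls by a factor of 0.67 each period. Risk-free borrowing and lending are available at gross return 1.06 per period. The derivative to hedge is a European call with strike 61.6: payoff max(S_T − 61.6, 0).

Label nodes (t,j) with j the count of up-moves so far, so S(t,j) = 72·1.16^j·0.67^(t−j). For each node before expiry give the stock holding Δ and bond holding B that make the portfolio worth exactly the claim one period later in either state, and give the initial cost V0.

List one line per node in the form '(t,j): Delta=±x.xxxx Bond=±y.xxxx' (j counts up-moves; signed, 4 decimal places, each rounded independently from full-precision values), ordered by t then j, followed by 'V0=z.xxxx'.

(0,0): Delta=0.7858 Bond=-33.9994
(1,0): Delta=0.1052 Bond=-3.2077
(1,1): Delta=0.8866 Bond=-44.4577
(2,0): Delta=0.0000 Bond=0.0000
(2,1): Delta=0.1208 Bond=-4.2720
(2,2): Delta=1.0000 Bond=-58.1132
V0=22.5775

Risk-neutral probability p* = (R−d)/(u−d) = (1.06−0.67)/(1.16−0.67) = 0.7959.
Terminal values V(3,·): V(3,0)=0.0000, V(3,1)=0.0000, V(3,2)=3.3117, V(3,3)=50.7845
Node (2,0) S=32.3208: V=(p*·0.0000+(1−p*)·0.0000)/1.06=0.0000; Δ=(0.0000−0.0000)/(37.4921−21.6549)=0.0000; B=V−Δ·S=0.0000
Node (2,1) S=55.9584: V=(p*·3.3117+(1−p*)·0.0000)/1.06=2.4867; Δ=(3.3117−0.0000)/(64.9117−37.4921)=0.1208; B=V−Δ·S=-4.2720
Node (2,2) S=96.8832: V=(p*·50.7845+(1−p*)·3.3117)/1.06=38.7700; Δ=(50.7845−3.3117)/(112.3845−64.9117)=1.0000; B=V−Δ·S=-58.1132
Node (1,0) S=48.2400: V=(p*·2.4867+(1−p*)·0.0000)/1.06=1.8672; Δ=(2.4867−0.0000)/(55.9584−32.3208)=0.1052; B=V−Δ·S=-3.2077
Node (1,1) S=83.5200: V=(p*·38.7700+(1−p*)·2.4867)/1.06=29.5898; Δ=(38.7700−2.4867)/(96.8832−55.9584)=0.8866; B=V−Δ·S=-44.4577
Node (0,0) S=72.0000: V=(p*·29.5898+(1−p*)·1.8672)/1.06=22.5775; Δ=(29.5898−1.8672)/(83.5200−48.2400)=0.7858; B=V−Δ·S=-33.9994
Root portfolio cost Δ·72+B reproduces V0=22.5775.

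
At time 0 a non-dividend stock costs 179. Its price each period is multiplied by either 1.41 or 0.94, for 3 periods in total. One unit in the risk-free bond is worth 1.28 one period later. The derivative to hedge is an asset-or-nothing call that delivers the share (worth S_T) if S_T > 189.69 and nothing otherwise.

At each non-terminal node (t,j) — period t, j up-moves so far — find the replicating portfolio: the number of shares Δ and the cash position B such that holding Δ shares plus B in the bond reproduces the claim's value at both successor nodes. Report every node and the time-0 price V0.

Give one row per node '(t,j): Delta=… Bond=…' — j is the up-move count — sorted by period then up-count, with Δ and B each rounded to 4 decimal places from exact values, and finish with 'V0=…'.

Risk-neutral probability p* = (R−d)/(u−d) = (1.28−0.94)/(1.41−0.94) = 0.7234.
Terminal payoffs: V(3,0)=0.0000, V(3,1)=223.0118, V(3,2)=334.5177, V(3,3)=501.7766
(2,0): S=158.1644. Δ = (V_up−V_dn)/(S_up−S_dn) = (223.0118−0.0000)/(223.0118−148.6745) = 3.0000. V = [p*·223.0118 + (1−p*)·0.0000]/1.28 = 126.0373. B = V − Δ·S = -348.4559.
(2,1): S=237.2466. Δ = (V_up−V_dn)/(S_up−S_dn) = (334.5177−223.0118)/(334.5177−223.0118) = 1.0000. V = [p*·334.5177 + (1−p*)·223.0118]/1.28 = 237.2466. B = V − Δ·S = 0.0000.
(2,2): S=355.8699. Δ = (V_up−V_dn)/(S_up−S_dn) = (501.7766−334.5177)/(501.7766−334.5177) = 1.0000. V = [p*·501.7766 + (1−p*)·334.5177]/1.28 = 355.8699. B = V − Δ·S = 0.0000.
(1,0): S=168.2600. Δ = (V_up−V_dn)/(S_up−S_dn) = (237.2466−126.0373)/(237.2466−158.1644) = 1.4062. V = [p*·237.2466 + (1−p*)·126.0373]/1.28 = 161.3176. B = V − Δ·S = -75.2980.
(1,1): S=252.3900. Δ = (V_up−V_dn)/(S_up−S_dn) = (355.8699−237.2466)/(355.8699−237.2466) = 1.0000. V = [p*·355.8699 + (1−p*)·237.2466]/1.28 = 252.3900. B = V − Δ·S = 0.0000.
(0,0): S=179.0000. Δ = (V_up−V_dn)/(S_up−S_dn) = (252.3900−161.3176)/(252.3900−168.2600) = 1.0825. V = [p*·252.3900 + (1−p*)·161.3176]/1.28 = 177.4998. B = V − Δ·S = -16.2712.
The time-0 hedge costs 177.4998, which is the no-arbitrage price.

(0,0): Delta=1.0825 Bond=-16.2712
(1,0): Delta=1.4063 Bond=-75.2980
(1,1): Delta=1.0000 Bond=0.0000
(2,0): Delta=3.0000 Bond=-348.4559
(2,1): Delta=1.0000 Bond=0.0000
(2,2): Delta=1.0000 Bond=0.0000
V0=177.4998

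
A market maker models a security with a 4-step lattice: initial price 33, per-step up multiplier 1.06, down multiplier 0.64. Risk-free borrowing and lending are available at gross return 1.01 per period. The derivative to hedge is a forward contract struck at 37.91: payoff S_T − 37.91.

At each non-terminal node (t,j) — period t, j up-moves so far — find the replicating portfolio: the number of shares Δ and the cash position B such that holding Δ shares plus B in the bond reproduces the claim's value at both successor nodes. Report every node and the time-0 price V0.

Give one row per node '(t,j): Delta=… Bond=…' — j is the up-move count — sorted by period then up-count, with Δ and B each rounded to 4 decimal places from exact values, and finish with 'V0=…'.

Under the risk-neutral measure, an up-move has probability p* = (R−d)/(u−d) = 0.8810 and values discount at R = 1.01.
Terminal values V(4,·): V(4,0)=-32.3735, V(4,1)=-28.7402, V(4,2)=-22.7225, V(4,3)=-12.7557, V(4,4)=3.7517
  t=3,j=0: stock 8.6508 → up 9.1698 (V=-28.7402), down 5.5365 (V=-32.3735). Price -28.8839; hedge Δ=1.0000, bond B=-37.5347.
  t=3,j=1: stock 14.3278 → up 15.1875 (V=-22.7225), down 9.1698 (V=-28.7402). Price -23.2068; hedge Δ=1.0000, bond B=-37.5347.
  t=3,j=2: stock 23.7304 → up 25.1543 (V=-12.7557), down 15.1875 (V=-22.7225). Price -13.8042; hedge Δ=1.0000, bond B=-37.5347.
  t=3,j=3: stock 39.3035 → up 41.6617 (V=3.7517), down 25.1543 (V=-12.7557). Price 1.7689; hedge Δ=1.0000, bond B=-37.5347.
  t=2,j=0: stock 13.5168 → up 14.3278 (V=-23.2068), down 8.6508 (V=-28.8839). Price -23.6462; hedge Δ=1.0000, bond B=-37.1630.
  t=2,j=1: stock 22.3872 → up 23.7304 (V=-13.8042), down 14.3278 (V=-23.2068). Price -14.7758; hedge Δ=1.0000, bond B=-37.1630.
  t=2,j=2: stock 37.0788 → up 39.3035 (V=1.7689), down 23.7304 (V=-13.8042). Price -0.0842; hedge Δ=1.0000, bond B=-37.1630.
  t=1,j=0: stock 21.1200 → up 22.3872 (V=-14.7758), down 13.5168 (V=-23.6462). Price -15.6751; hedge Δ=1.0000, bond B=-36.7951.
  t=1,j=1: stock 34.9800 → up 37.0788 (V=-0.0842), down 22.3872 (V=-14.7758). Price -1.8151; hedge Δ=1.0000, bond B=-36.7951.
  t=0,j=0: stock 33.0000 → up 34.9800 (V=-1.8151), down 21.1200 (V=-15.6751). Price -3.4308; hedge Δ=1.0000, bond B=-36.4308.
Self-financing check: at every node Δ·S+B equals the discounted successor values.

(0,0): Delta=1.0000 Bond=-36.4308
(1,0): Delta=1.0000 Bond=-36.7951
(1,1): Delta=1.0000 Bond=-36.7951
(2,0): Delta=1.0000 Bond=-37.1630
(2,1): Delta=1.0000 Bond=-37.1630
(2,2): Delta=1.0000 Bond=-37.1630
(3,0): Delta=1.0000 Bond=-37.5347
(3,1): Delta=1.0000 Bond=-37.5347
(3,2): Delta=1.0000 Bond=-37.5347
(3,3): Delta=1.0000 Bond=-37.5347
V0=-3.4308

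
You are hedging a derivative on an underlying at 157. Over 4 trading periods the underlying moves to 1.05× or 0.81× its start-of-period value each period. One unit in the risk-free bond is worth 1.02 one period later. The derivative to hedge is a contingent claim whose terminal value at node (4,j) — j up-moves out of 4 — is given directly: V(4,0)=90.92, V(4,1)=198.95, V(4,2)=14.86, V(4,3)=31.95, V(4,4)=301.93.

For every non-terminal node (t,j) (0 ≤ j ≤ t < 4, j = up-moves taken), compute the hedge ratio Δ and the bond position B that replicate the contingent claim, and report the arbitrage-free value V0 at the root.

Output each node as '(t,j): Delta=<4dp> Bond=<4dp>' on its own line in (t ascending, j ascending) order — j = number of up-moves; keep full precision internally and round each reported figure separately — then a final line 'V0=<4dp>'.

(0,0): Delta=4.4623 Bond=-524.9309
(1,0): Delta=-0.8030 Bond=134.1595
(1,1): Delta=5.0426 Bond=-631.0851
(2,0): Delta=-5.8524 Bond=656.9703
(2,1): Delta=-0.2465 Bond=62.5387
(2,2): Delta=5.6255 Bond=-744.5990
(3,0): Delta=5.3948 Bond=-268.3150
(3,1): Delta=-7.0919 Bond=804.1703
(3,2): Delta=0.5079 Bond=-41.9792
(3,3): Delta=6.1895 Bond=-861.9926
V0=175.6569

Risk-neutral probability p* = (R−d)/(u−d) = (1.02−0.81)/(1.05−0.81) = 0.8750.
Terminal payoffs: V(4,0)=90.9200, V(4,1)=198.9500, V(4,2)=14.8600, V(4,3)=31.9500, V(4,4)=301.9300
  t=3,j=0: stock 83.4362 → up 87.6080 (V=198.9500), down 67.5834 (V=90.9200). Price 181.8100; hedge Δ=5.3948, bond B=-268.3150.
  t=3,j=1: stock 108.1581 → up 113.5660 (V=14.8600), down 87.6080 (V=198.9500). Price 37.1287; hedge Δ=-7.0919, bond B=804.1703.
  t=3,j=2: stock 140.2049 → up 147.2152 (V=31.9500), down 113.5660 (V=14.8600). Price 29.2292; hedge Δ=0.5079, bond B=-41.9792.
  t=3,j=3: stock 181.7471 → up 190.8345 (V=301.9300), down 147.2152 (V=31.9500). Price 262.9240; hedge Δ=6.1895, bond B=-861.9926.
  t=2,j=0: stock 103.0077 → up 108.1581 (V=37.1287), down 83.4362 (V=181.8100). Price 54.1312; hedge Δ=-5.8524, bond B=656.9703.
  t=2,j=1: stock 133.5285 → up 140.2049 (V=29.2292), down 108.1581 (V=37.1287). Price 29.6241; hedge Δ=-0.2465, bond B=62.5387.
  t=2,j=2: stock 173.0925 → up 181.7471 (V=262.9240), down 140.2049 (V=29.2292). Price 229.1296; hedge Δ=5.6255, bond B=-744.5990.
  t=1,j=0: stock 127.1700 → up 133.5285 (V=29.6241), down 103.0077 (V=54.1312). Price 32.0466; hedge Δ=-0.8030, bond B=134.1595.
  t=1,j=1: stock 164.8500 → up 173.0925 (V=229.1296), down 133.5285 (V=29.6241). Price 200.1876; hedge Δ=5.0426, bond B=-631.0851.
  t=0,j=0: stock 157.0000 → up 164.8500 (V=200.1876), down 127.1700 (V=32.0466). Price 175.6569; hedge Δ=4.4623, bond B=-524.9309.
Self-financing check: at every node Δ·S+B equals the discounted successor values.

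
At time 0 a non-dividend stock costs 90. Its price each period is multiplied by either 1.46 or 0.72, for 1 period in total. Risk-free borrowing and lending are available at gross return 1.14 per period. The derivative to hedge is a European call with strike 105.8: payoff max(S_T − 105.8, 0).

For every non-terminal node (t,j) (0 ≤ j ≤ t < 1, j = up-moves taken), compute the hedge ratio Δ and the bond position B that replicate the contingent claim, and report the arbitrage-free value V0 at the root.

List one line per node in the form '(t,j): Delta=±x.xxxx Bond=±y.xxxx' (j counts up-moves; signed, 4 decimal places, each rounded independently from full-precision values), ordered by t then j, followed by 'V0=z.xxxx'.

Under the risk-neutral measure, an up-move has probability p* = (R−d)/(u−d) = 0.5676 and values discount at R = 1.14.
Payoff layer (t=1): V(1,0)=0.0000, V(1,1)=25.6000
(0,0): S=90.0000. Δ = (V_up−V_dn)/(S_up−S_dn) = (25.6000−0.0000)/(131.4000−64.8000) = 0.3844. V = [p*·25.6000 + (1−p*)·0.0000]/1.14 = 12.7454. B = V − Δ·S = -21.8492.
Each (Δ,B) replicates both successor values, so the strategy is self-financing and V0 is arbitrage-free.

(0,0): Delta=0.3844 Bond=-21.8492
V0=12.7454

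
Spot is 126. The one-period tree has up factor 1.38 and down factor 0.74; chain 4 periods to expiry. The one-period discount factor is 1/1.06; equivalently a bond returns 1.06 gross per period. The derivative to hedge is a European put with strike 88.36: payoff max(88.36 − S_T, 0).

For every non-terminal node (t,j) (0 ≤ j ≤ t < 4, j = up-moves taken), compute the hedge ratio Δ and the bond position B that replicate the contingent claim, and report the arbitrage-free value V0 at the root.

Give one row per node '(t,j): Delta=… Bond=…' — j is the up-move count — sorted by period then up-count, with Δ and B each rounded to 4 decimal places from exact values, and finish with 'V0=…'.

Since d<R<u, set p* = (R−d)/(u−d) = 0.5000; price each node as the discounted p*-expectation of its children.
Terminal values V(4,·): V(4,0)=50.5769, V(4,1)=17.8997, V(4,2)=0.0000, V(4,3)=0.0000, V(4,4)=0.0000
(3,0): S=51.0582. Δ = (V_up−V_dn)/(S_up−S_dn) = (17.8997−50.5769)/(70.4603−37.7831) = -1.0000. V = [p*·17.8997 + (1−p*)·50.5769]/1.06 = 32.3003. B = V − Δ·S = 83.3585.
(3,1): S=95.2167. Δ = (V_up−V_dn)/(S_up−S_dn) = (0.0000−17.8997)/(131.3990−70.4603) = -0.2937. V = [p*·0.0000 + (1−p*)·17.8997]/1.06 = 8.4432. B = V − Δ·S = 36.4114.
(3,2): S=177.5663. Δ = (V_up−V_dn)/(S_up−S_dn) = (0.0000−0.0000)/(245.0414−131.3990) = 0.0000. V = [p*·0.0000 + (1−p*)·0.0000]/1.06 = 0.0000. B = V − Δ·S = 0.0000.
(3,3): S=331.1371. Δ = (V_up−V_dn)/(S_up−S_dn) = (0.0000−0.0000)/(456.9692−245.0414) = 0.0000. V = [p*·0.0000 + (1−p*)·0.0000]/1.06 = 0.0000. B = V − Δ·S = 0.0000.
(2,0): S=68.9976. Δ = (V_up−V_dn)/(S_up−S_dn) = (8.4432−32.3003)/(95.2167−51.0582) = -0.5403. V = [p*·8.4432 + (1−p*)·32.3003]/1.06 = 19.2186. B = V − Δ·S = 56.4952.
(2,1): S=128.6712. Δ = (V_up−V_dn)/(S_up−S_dn) = (0.0000−8.4432)/(177.5663−95.2167) = -0.1025. V = [p*·0.0000 + (1−p*)·8.4432]/1.06 = 3.9827. B = V − Δ·S = 17.1752.
(2,2): S=239.9544. Δ = (V_up−V_dn)/(S_up−S_dn) = (0.0000−0.0000)/(331.1371−177.5663) = 0.0000. V = [p*·0.0000 + (1−p*)·0.0000]/1.06 = 0.0000. B = V − Δ·S = 0.0000.
(1,0): S=93.2400. Δ = (V_up−V_dn)/(S_up−S_dn) = (3.9827−19.2186)/(128.6712−68.9976) = -0.2553. V = [p*·3.9827 + (1−p*)·19.2186]/1.06 = 10.9440. B = V − Δ·S = 34.7502.
(1,1): S=173.8800. Δ = (V_up−V_dn)/(S_up−S_dn) = (0.0000−3.9827)/(239.9544−128.6712) = -0.0358. V = [p*·0.0000 + (1−p*)·3.9827]/1.06 = 1.8786. B = V − Δ·S = 8.1015.
(0,0): S=126.0000. Δ = (V_up−V_dn)/(S_up−S_dn) = (1.8786−10.9440)/(173.8800−93.2400) = -0.1124. V = [p*·1.8786 + (1−p*)·10.9440]/1.06 = 6.0484. B = V − Δ·S = 20.2131.
Self-financing check: at every node Δ·S+B equals the discounted successor values.

(0,0): Delta=-0.1124 Bond=20.2131
(1,0): Delta=-0.2553 Bond=34.7502
(1,1): Delta=-0.0358 Bond=8.1015
(2,0): Delta=-0.5403 Bond=56.4952
(2,1): Delta=-0.1025 Bond=17.1752
(2,2): Delta=0.0000 Bond=0.0000
(3,0): Delta=-1.0000 Bond=83.3585
(3,1): Delta=-0.2937 Bond=36.4114
(3,2): Delta=0.0000 Bond=0.0000
(3,3): Delta=0.0000 Bond=0.0000
V0=6.0484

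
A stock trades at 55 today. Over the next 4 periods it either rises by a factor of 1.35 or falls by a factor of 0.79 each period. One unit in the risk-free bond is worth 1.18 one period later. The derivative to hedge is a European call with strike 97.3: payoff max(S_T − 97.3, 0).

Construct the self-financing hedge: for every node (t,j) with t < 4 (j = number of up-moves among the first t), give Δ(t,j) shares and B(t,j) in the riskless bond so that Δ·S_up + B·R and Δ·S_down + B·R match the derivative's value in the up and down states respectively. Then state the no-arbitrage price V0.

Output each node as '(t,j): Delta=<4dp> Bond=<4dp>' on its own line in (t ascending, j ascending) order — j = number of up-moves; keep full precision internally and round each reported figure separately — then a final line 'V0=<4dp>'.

(0,0): Delta=0.5896 Bond=-20.0383
(1,0): Delta=0.1375 Bond=-3.9991
(1,1): Delta=0.7050 Bond=-32.2088
(2,0): Delta=0.0000 Bond=0.0000
(2,1): Delta=0.1725 Bond=-6.7760
(2,2): Delta=0.8408 Bond=-51.6196
(3,0): Delta=0.0000 Bond=0.0000
(3,1): Delta=0.0000 Bond=0.0000
(3,2): Delta=0.2166 Bond=-11.4809
(3,3): Delta=1.0000 Bond=-82.4576
V0=12.3914

Risk-neutral probability p* = (R−d)/(u−d) = (1.18−0.79)/(1.35−0.79) = 0.6964.
At expiry t=4: V(4,0)=0.0000, V(4,1)=0.0000, V(4,2)=0.0000, V(4,3)=9.6033, V(4,4)=85.3828
Node (3,0) S=27.1171: V=(p*·0.0000+(1−p*)·0.0000)/1.18=0.0000; Δ=(0.0000−0.0000)/(36.6081−21.4225)=0.0000; B=V−Δ·S=0.0000
Node (3,1) S=46.3394: V=(p*·0.0000+(1−p*)·0.0000)/1.18=0.0000; Δ=(0.0000−0.0000)/(62.5582−36.6081)=0.0000; B=V−Δ·S=0.0000
Node (3,2) S=79.1876: V=(p*·9.6033+(1−p*)·0.0000)/1.18=5.6678; Δ=(9.6033−0.0000)/(106.9033−62.5582)=0.2166; B=V−Δ·S=-11.4809
Node (3,3) S=135.3206: V=(p*·85.3828+(1−p*)·9.6033)/1.18=52.8630; Δ=(85.3828−9.6033)/(182.6828−106.9033)=1.0000; B=V−Δ·S=-82.4576
Node (2,0) S=34.3255: V=(p*·0.0000+(1−p*)·0.0000)/1.18=0.0000; Δ=(0.0000−0.0000)/(46.3394−27.1171)=0.0000; B=V−Δ·S=0.0000
Node (2,1) S=58.6575: V=(p*·5.6678+(1−p*)·0.0000)/1.18=3.3451; Δ=(5.6678−0.0000)/(79.1876−46.3394)=0.1725; B=V−Δ·S=-6.7760
Node (2,2) S=100.2375: V=(p*·52.8630+(1−p*)·5.6678)/1.18=32.6575; Δ=(52.8630−5.6678)/(135.3206−79.1876)=0.8408; B=V−Δ·S=-51.6196
Node (1,0) S=43.4500: V=(p*·3.3451+(1−p*)·0.0000)/1.18=1.9743; Δ=(3.3451−0.0000)/(58.6575−34.3255)=0.1375; B=V−Δ·S=-3.9991
Node (1,1) S=74.2500: V=(p*·32.6575+(1−p*)·3.3451)/1.18=20.1348; Δ=(32.6575−3.3451)/(100.2375−58.6575)=0.7050; B=V−Δ·S=-32.2088
Node (0,0) S=55.0000: V=(p*·20.1348+(1−p*)·1.9743)/1.18=12.3914; Δ=(20.1348−1.9743)/(74.2500−43.4500)=0.5896; B=V−Δ·S=-20.0383
The time-0 hedge costs 12.3914, which is the no-arbitrage price.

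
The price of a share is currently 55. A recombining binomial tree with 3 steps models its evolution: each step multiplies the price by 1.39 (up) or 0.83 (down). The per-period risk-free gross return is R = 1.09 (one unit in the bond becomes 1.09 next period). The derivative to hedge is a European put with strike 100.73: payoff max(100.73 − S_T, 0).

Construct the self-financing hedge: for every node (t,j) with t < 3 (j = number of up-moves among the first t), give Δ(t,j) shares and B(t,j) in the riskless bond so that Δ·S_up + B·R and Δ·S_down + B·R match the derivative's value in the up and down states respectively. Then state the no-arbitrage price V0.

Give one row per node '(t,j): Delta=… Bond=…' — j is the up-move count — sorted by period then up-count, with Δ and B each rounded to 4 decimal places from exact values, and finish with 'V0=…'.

Risk-neutral probability p* = (R−d)/(u−d) = (1.09−0.83)/(1.39−0.83) = 0.4643.
At expiry t=3: V(3,0)=69.2817, V(3,1)=48.0636, V(3,2)=12.5296, V(3,3)=0.0000
(2,0): S=37.8895. Δ = (V_up−V_dn)/(S_up−S_dn) = (48.0636−69.2817)/(52.6664−31.4483) = -1.0000. V = [p*·48.0636 + (1−p*)·69.2817]/1.09 = 54.5233. B = V − Δ·S = 92.4128.
(2,1): S=63.4535. Δ = (V_up−V_dn)/(S_up−S_dn) = (12.5296−48.0636)/(88.2004−52.6664) = -1.0000. V = [p*·12.5296 + (1−p*)·48.0636]/1.09 = 28.9593. B = V − Δ·S = 92.4128.
(2,2): S=106.2655. Δ = (V_up−V_dn)/(S_up−S_dn) = (0.0000−12.5296)/(147.7090−88.2004) = -0.2106. V = [p*·0.0000 + (1−p*)·12.5296]/1.09 = 6.1581. B = V − Δ·S = 28.5324.
(1,0): S=45.6500. Δ = (V_up−V_dn)/(S_up−S_dn) = (28.9593−54.5233)/(63.4535−37.8895) = -1.0000. V = [p*·28.9593 + (1−p*)·54.5233]/1.09 = 39.1324. B = V − Δ·S = 84.7824.
(1,1): S=76.4500. Δ = (V_up−V_dn)/(S_up−S_dn) = (6.1581−28.9593)/(106.2655−63.4535) = -0.5326. V = [p*·6.1581 + (1−p*)·28.9593]/1.09 = 16.8560. B = V − Δ·S = 57.5725.
(0,0): S=55.0000. Δ = (V_up−V_dn)/(S_up−S_dn) = (16.8560−39.1324)/(76.4500−45.6500) = -0.7233. V = [p*·16.8560 + (1−p*)·39.1324]/1.09 = 26.4127. B = V − Δ·S = 66.1920.
Check: Δ(0,0)·S0 + B(0,0) = 26.4127 = V0.

(0,0): Delta=-0.7233 Bond=66.1920
(1,0): Delta=-1.0000 Bond=84.7824
(1,1): Delta=-0.5326 Bond=57.5725
(2,0): Delta=-1.0000 Bond=92.4128
(2,1): Delta=-1.0000 Bond=92.4128
(2,2): Delta=-0.2106 Bond=28.5324
V0=26.4127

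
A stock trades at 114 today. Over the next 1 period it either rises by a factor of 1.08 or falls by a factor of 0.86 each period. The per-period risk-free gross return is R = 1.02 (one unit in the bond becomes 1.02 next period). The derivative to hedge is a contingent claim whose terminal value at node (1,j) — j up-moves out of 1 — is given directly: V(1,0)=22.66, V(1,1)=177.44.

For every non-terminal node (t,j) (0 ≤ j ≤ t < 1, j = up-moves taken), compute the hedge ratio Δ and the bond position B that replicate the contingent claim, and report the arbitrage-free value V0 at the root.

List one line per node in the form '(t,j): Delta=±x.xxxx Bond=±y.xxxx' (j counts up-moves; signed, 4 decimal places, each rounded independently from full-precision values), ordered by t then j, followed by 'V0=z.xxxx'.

(0,0): Delta=6.1715 Bond=-570.9697
V0=132.5758

No-arbitrage ⇒ martingale measure with p* = (R−d)/(u−d) = 0.7273.
Payoff layer (t=1): V(1,0)=22.6600, V(1,1)=177.4400
(0,0): S=114.0000. Δ = (V_up−V_dn)/(S_up−S_dn) = (177.4400−22.6600)/(123.1200−98.0400) = 6.1715. V = [p*·177.4400 + (1−p*)·22.6600]/1.02 = 132.5758. B = V − Δ·S = -570.9697.
The time-0 hedge costs 132.5758, which is the no-arbitrage price.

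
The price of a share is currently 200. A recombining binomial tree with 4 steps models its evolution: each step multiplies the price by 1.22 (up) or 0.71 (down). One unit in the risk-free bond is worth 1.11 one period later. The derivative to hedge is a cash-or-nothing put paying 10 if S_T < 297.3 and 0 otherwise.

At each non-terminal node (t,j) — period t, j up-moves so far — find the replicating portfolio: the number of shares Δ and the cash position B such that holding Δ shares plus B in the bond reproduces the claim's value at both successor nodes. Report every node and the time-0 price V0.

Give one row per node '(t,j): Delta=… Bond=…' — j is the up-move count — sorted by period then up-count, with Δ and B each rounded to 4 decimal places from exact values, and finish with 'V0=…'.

Under the risk-neutral measure, an up-move has probability p* = (R−d)/(u−d) = 0.7843 and values discount at R = 1.11.
Terminal values V(4,·): V(4,0)=10.0000, V(4,1)=10.0000, V(4,2)=10.0000, V(4,3)=10.0000, V(4,4)=0.0000
(3,0): S=71.5822. Δ = (V_up−V_dn)/(S_up−S_dn) = (10.0000−10.0000)/(87.3303−50.8234) = 0.0000. V = [p*·10.0000 + (1−p*)·10.0000]/1.11 = 9.0090. B = V − Δ·S = 9.0090.
(3,1): S=123.0004. Δ = (V_up−V_dn)/(S_up−S_dn) = (10.0000−10.0000)/(150.0605−87.3303) = 0.0000. V = [p*·10.0000 + (1−p*)·10.0000]/1.11 = 9.0090. B = V − Δ·S = 9.0090.
(3,2): S=211.3528. Δ = (V_up−V_dn)/(S_up−S_dn) = (10.0000−10.0000)/(257.8504−150.0605) = 0.0000. V = [p*·10.0000 + (1−p*)·10.0000]/1.11 = 9.0090. B = V − Δ·S = 9.0090.
(3,3): S=363.1696. Δ = (V_up−V_dn)/(S_up−S_dn) = (0.0000−10.0000)/(443.0669−257.8504) = -0.0540. V = [p*·0.0000 + (1−p*)·10.0000]/1.11 = 1.9431. B = V − Δ·S = 21.5510.
(2,0): S=100.8200. Δ = (V_up−V_dn)/(S_up−S_dn) = (9.0090−9.0090)/(123.0004−71.5822) = 0.0000. V = [p*·9.0090 + (1−p*)·9.0090]/1.11 = 8.1162. B = V − Δ·S = 8.1162.
(2,1): S=173.2400. Δ = (V_up−V_dn)/(S_up−S_dn) = (9.0090−9.0090)/(211.3528−123.0004) = 0.0000. V = [p*·9.0090 + (1−p*)·9.0090]/1.11 = 8.1162. B = V − Δ·S = 8.1162.
(2,2): S=297.6800. Δ = (V_up−V_dn)/(S_up−S_dn) = (1.9431−9.0090)/(363.1696−211.3528) = -0.0465. V = [p*·1.9431 + (1−p*)·9.0090]/1.11 = 3.1235. B = V − Δ·S = 16.9782.
(1,0): S=142.0000. Δ = (V_up−V_dn)/(S_up−S_dn) = (8.1162−8.1162)/(173.2400−100.8200) = 0.0000. V = [p*·8.1162 + (1−p*)·8.1162]/1.11 = 7.3119. B = V − Δ·S = 7.3119.
(1,1): S=244.0000. Δ = (V_up−V_dn)/(S_up−S_dn) = (3.1235−8.1162)/(297.6800−173.2400) = -0.0401. V = [p*·3.1235 + (1−p*)·8.1162]/1.11 = 3.7841. B = V − Δ·S = 13.5737.
(0,0): S=200.0000. Δ = (V_up−V_dn)/(S_up−S_dn) = (3.7841−7.3119)/(244.0000−142.0000) = -0.0346. V = [p*·3.7841 + (1−p*)·7.3119]/1.11 = 4.0946. B = V − Δ·S = 11.0118.
Self-financing check: at every node Δ·S+B equals the discounted successor values.

(0,0): Delta=-0.0346 Bond=11.0118
(1,0): Delta=0.0000 Bond=7.3119
(1,1): Delta=-0.0401 Bond=13.5737
(2,0): Delta=0.0000 Bond=8.1162
(2,1): Delta=0.0000 Bond=8.1162
(2,2): Delta=-0.0465 Bond=16.9782
(3,0): Delta=0.0000 Bond=9.0090
(3,1): Delta=0.0000 Bond=9.0090
(3,2): Delta=0.0000 Bond=9.0090
(3,3): Delta=-0.0540 Bond=21.5510
V0=4.0946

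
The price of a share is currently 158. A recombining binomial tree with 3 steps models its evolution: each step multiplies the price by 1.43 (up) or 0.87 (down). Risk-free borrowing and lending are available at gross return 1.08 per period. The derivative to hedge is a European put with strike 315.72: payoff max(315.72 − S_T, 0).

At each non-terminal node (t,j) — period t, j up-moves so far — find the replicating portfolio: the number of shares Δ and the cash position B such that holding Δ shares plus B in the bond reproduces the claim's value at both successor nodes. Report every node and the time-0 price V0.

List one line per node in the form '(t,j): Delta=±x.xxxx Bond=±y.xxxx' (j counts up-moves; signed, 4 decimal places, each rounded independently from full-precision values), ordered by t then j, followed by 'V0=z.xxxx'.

No-arbitrage ⇒ martingale measure with p* = (R−d)/(u−d) = 0.3750.
Terminal values V(3,·): V(3,0)=211.6765, V(3,1)=144.7060, V(3,2)=34.6280, V(3,3)=0.0000
Node (2,0) S=119.5902: V=(p*·144.7060+(1−p*)·211.6765)/1.08=172.7431; Δ=(144.7060−211.6765)/(171.0140−104.0435)=-1.0000; B=V−Δ·S=292.3333
Node (2,1) S=196.5678: V=(p*·34.6280+(1−p*)·144.7060)/1.08=95.7655; Δ=(34.6280−144.7060)/(281.0920−171.0140)=-1.0000; B=V−Δ·S=292.3333
Node (2,2) S=323.0942: V=(p*·0.0000+(1−p*)·34.6280)/1.08=20.0394; Δ=(0.0000−34.6280)/(462.0247−281.0920)=-0.1914; B=V−Δ·S=81.8752
Node (1,0) S=137.4600: V=(p*·95.7655+(1−p*)·172.7431)/1.08=133.2190; Δ=(95.7655−172.7431)/(196.5678−119.5902)=-1.0000; B=V−Δ·S=270.6790
Node (1,1) S=225.9400: V=(p*·20.0394+(1−p*)·95.7655)/1.08=62.3780; Δ=(20.0394−95.7655)/(323.0942−196.5678)=-0.5985; B=V−Δ·S=197.6033
Node (0,0) S=158.0000: V=(p*·62.3780+(1−p*)·133.2190)/1.08=98.7534; Δ=(62.3780−133.2190)/(225.9400−137.4600)=-0.8006; B=V−Δ·S=225.2552
Self-financing check: at every node Δ·S+B equals the discounted successor values.

(0,0): Delta=-0.8006 Bond=225.2552
(1,0): Delta=-1.0000 Bond=270.6790
(1,1): Delta=-0.5985 Bond=197.6033
(2,0): Delta=-1.0000 Bond=292.3333
(2,1): Delta=-1.0000 Bond=292.3333
(2,2): Delta=-0.1914 Bond=81.8752
V0=98.7534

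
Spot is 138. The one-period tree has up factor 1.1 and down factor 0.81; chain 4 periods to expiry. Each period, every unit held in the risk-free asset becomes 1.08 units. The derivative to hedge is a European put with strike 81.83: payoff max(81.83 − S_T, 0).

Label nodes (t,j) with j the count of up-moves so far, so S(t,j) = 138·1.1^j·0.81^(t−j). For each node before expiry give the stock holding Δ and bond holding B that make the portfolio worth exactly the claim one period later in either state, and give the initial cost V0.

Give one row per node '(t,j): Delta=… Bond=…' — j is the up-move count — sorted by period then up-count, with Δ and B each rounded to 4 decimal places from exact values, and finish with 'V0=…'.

(0,0): Delta=-0.0004 Bond=0.0626
(1,0): Delta=-0.0066 Bond=0.7564
(1,1): Delta=-0.0001 Bond=0.0166
(2,0): Delta=-0.0897 Bond=8.3422
(2,1): Delta=-0.0021 Bond=0.2595
(2,2): Delta=0.0000 Bond=0.0000
(3,0): Delta=-1.0000 Bond=75.7685
(3,1): Delta=-0.0401 Bond=4.0644
(3,2): Delta=0.0000 Bond=0.0000
(3,3): Delta=0.0000 Bond=0.0000
V0=0.0014

Risk-neutral probability p* = (R−d)/(u−d) = (1.08−0.81)/(1.1−0.81) = 0.9310.
Payoff layer (t=4): V(4,0)=22.4255, V(4,1)=1.1573, V(4,2)=0.0000, V(4,3)=0.0000, V(4,4)=0.0000
  t=3,j=0: stock 73.3389 → up 80.6727 (V=1.1573), down 59.4045 (V=22.4255). Price 2.4297; hedge Δ=-1.0000, bond B=75.7685.
  t=3,j=1: stock 99.5960 → up 109.5556 (V=0.0000), down 80.6727 (V=1.1573). Price 0.0739; hedge Δ=-0.0401, bond B=4.0644.
  t=3,j=2: stock 135.2538 → up 148.7792 (V=0.0000), down 109.5556 (V=0.0000). Price 0.0000; hedge Δ=0.0000, bond B=0.0000.
  t=3,j=3: stock 183.6780 → up 202.0458 (V=0.0000), down 148.7792 (V=0.0000). Price 0.0000; hedge Δ=0.0000, bond B=0.0000.
  t=2,j=0: stock 90.5418 → up 99.5960 (V=0.0739), down 73.3389 (V=2.4297). Price 0.2189; hedge Δ=-0.0897, bond B=8.3422.
  t=2,j=1: stock 122.9580 → up 135.2538 (V=0.0000), down 99.5960 (V=0.0739). Price 0.0047; hedge Δ=-0.0021, bond B=0.2595.
  t=2,j=2: stock 166.9800 → up 183.6780 (V=0.0000), down 135.2538 (V=0.0000). Price 0.0000; hedge Δ=0.0000, bond B=0.0000.
  t=1,j=0: stock 111.7800 → up 122.9580 (V=0.0047), down 90.5418 (V=0.2189). Price 0.0180; hedge Δ=-0.0066, bond B=0.7564.
  t=1,j=1: stock 151.8000 → up 166.9800 (V=0.0000), down 122.9580 (V=0.0047). Price 0.0003; hedge Δ=-0.0001, bond B=0.0166.
  t=0,j=0: stock 138.0000 → up 151.8000 (V=0.0003), down 111.7800 (V=0.0180). Price 0.0014; hedge Δ=-0.0004, bond B=0.0626.
The time-0 hedge costs 0.0014, which is the no-arbitrage price.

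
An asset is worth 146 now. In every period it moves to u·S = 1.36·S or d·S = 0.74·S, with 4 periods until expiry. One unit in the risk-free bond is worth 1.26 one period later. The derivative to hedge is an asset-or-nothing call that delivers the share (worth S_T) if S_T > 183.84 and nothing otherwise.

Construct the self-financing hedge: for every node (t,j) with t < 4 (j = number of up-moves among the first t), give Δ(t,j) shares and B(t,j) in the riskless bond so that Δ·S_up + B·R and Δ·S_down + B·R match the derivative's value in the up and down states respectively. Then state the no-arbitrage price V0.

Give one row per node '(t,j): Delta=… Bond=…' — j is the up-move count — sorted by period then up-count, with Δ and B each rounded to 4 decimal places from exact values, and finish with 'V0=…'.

(0,0): Delta=1.2527 Bond=-43.8038
(1,0): Delta=1.7977 Bond=-114.0652
(1,1): Delta=1.1957 Bond=-43.8712
(2,0): Delta=0.0000 Bond=0.0000
(2,1): Delta=1.9858 Bond=-171.3610
(2,2): Delta=1.1131 Bond=-32.9540
(3,0): Delta=0.0000 Bond=0.0000
(3,1): Delta=0.0000 Bond=0.0000
(3,2): Delta=2.1935 Bond=-257.4369
(3,3): Delta=1.0000 Bond=0.0000
V0=139.0971

No-arbitrage ⇒ martingale measure with p* = (R−d)/(u−d) = 0.8387.
Terminal payoffs: V(4,0)=0.0000, V(4,1)=0.0000, V(4,2)=0.0000, V(4,3)=271.7699, V(4,4)=499.4689
Node (3,0) S=59.1627: V=(p*·0.0000+(1−p*)·0.0000)/1.26=0.0000; Δ=(0.0000−0.0000)/(80.4613−43.7804)=0.0000; B=V−Δ·S=0.0000
Node (3,1) S=108.7315: V=(p*·0.0000+(1−p*)·0.0000)/1.26=0.0000; Δ=(0.0000−0.0000)/(147.8748−80.4613)=0.0000; B=V−Δ·S=0.0000
Node (3,2) S=199.8308: V=(p*·271.7699+(1−p*)·0.0000)/1.26=180.9016; Δ=(271.7699−0.0000)/(271.7699−147.8748)=2.1935; B=V−Δ·S=-257.4369
Node (3,3) S=367.2566: V=(p*·499.4689+(1−p*)·271.7699)/1.26=367.2566; Δ=(499.4689−271.7699)/(499.4689−271.7699)=1.0000; B=V−Δ·S=0.0000
Node (2,0) S=79.9496: V=(p*·0.0000+(1−p*)·0.0000)/1.26=0.0000; Δ=(0.0000−0.0000)/(108.7315−59.1627)=0.0000; B=V−Δ·S=0.0000
Node (2,1) S=146.9344: V=(p*·180.9016+(1−p*)·0.0000)/1.26=120.4158; Δ=(180.9016−0.0000)/(199.8308−108.7315)=1.9858; B=V−Δ·S=-171.3610
Node (2,2) S=270.0416: V=(p*·367.2566+(1−p*)·180.9016)/1.26=267.6185; Δ=(367.2566−180.9016)/(367.2566−199.8308)=1.1131; B=V−Δ·S=-32.9540
Node (1,0) S=108.0400: V=(p*·120.4158+(1−p*)·0.0000)/1.26=80.1539; Δ=(120.4158−0.0000)/(146.9344−79.9496)=1.7977; B=V−Δ·S=-114.0652
Node (1,1) S=198.5600: V=(p*·267.6185+(1−p*)·120.4158)/1.26=193.5525; Δ=(267.6185−120.4158)/(270.0416−146.9344)=1.1957; B=V−Δ·S=-43.8712
Node (0,0) S=146.0000: V=(p*·193.5525+(1−p*)·80.1539)/1.26=139.0971; Δ=(193.5525−80.1539)/(198.5600−108.0400)=1.2527; B=V−Δ·S=-43.8038
Root portfolio cost Δ·146+B reproduces V0=139.0971.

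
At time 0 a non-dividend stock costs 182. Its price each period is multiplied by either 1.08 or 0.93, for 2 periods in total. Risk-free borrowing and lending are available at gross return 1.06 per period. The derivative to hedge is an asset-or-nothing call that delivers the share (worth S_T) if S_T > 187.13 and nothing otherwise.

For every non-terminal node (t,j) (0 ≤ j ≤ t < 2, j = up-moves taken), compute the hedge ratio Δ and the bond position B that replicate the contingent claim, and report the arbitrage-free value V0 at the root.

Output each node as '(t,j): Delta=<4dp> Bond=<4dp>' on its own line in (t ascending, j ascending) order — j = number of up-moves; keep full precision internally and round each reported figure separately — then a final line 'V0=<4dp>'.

The replicating-portfolio and risk-neutral prices coincide; use p* = (1.06−0.93)/(1.08−0.93) = 0.8667 for the latter.
At expiry t=2: V(2,0)=0.0000, V(2,1)=0.0000, V(2,2)=212.2848
  t=1,j=0: stock 169.2600 → up 182.8008 (V=0.0000), down 157.4118 (V=0.0000). Price 0.0000; hedge Δ=0.0000, bond B=0.0000.
  t=1,j=1: stock 196.5600 → up 212.2848 (V=212.2848), down 182.8008 (V=0.0000). Price 173.5662; hedge Δ=7.2000, bond B=-1241.6658.
  t=0,j=0: stock 182.0000 → up 196.5600 (V=173.5662), down 169.2600 (V=0.0000). Price 141.9095; hedge Δ=6.3577, bond B=-1015.1985.
Check: Δ(0,0)·S0 + B(0,0) = 141.9095 = V0.

(0,0): Delta=6.3577 Bond=-1015.1985
(1,0): Delta=0.0000 Bond=0.0000
(1,1): Delta=7.2000 Bond=-1241.6658
V0=141.9095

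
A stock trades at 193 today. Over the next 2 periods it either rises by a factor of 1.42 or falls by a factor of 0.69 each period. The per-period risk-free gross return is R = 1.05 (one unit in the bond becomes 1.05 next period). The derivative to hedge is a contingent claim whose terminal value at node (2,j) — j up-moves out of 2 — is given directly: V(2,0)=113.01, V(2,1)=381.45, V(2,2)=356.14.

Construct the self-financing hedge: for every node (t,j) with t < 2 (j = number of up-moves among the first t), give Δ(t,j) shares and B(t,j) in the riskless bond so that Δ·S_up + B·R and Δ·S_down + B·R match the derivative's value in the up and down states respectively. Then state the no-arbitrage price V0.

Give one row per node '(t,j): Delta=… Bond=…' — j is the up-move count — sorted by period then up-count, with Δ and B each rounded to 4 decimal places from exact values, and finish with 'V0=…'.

(0,0): Delta=0.8353 Bond=116.6310
(1,0): Delta=2.7613 Bond=-134.0200
(1,1): Delta=-0.1265 Bond=386.0697
V0=277.8535

Since d<R<u, set p* = (R−d)/(u−d) = 0.4932; price each node as the discounted p*-expectation of its children.
Terminal values V(2,·): V(2,0)=113.0100, V(2,1)=381.4500, V(2,2)=356.1400
Node (1,0) S=133.1700: V=(p*·381.4500+(1−p*)·113.0100)/1.05=233.7061; Δ=(381.4500−113.0100)/(189.1014−91.8873)=2.7613; B=V−Δ·S=-134.0200
Node (1,1) S=274.0600: V=(p*·356.1400+(1−p*)·381.4500)/1.05=351.3984; Δ=(356.1400−381.4500)/(389.1652−189.1014)=-0.1265; B=V−Δ·S=386.0697
Node (0,0) S=193.0000: V=(p*·351.3984+(1−p*)·233.7061)/1.05=277.8535; Δ=(351.3984−233.7061)/(274.0600−133.1700)=0.8353; B=V−Δ·S=116.6310
Each (Δ,B) replicates both successor values, so the strategy is self-financing and V0 is arbitrage-free.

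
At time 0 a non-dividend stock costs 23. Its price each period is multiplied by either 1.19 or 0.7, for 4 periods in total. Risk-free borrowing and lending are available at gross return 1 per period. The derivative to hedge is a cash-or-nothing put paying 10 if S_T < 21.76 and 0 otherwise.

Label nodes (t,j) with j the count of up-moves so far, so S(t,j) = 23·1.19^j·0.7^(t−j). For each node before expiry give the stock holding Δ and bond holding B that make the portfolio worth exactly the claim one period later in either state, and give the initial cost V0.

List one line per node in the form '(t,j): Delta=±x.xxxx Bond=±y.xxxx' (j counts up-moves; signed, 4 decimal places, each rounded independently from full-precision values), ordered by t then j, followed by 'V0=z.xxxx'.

Risk-neutral probability p* = (R−d)/(u−d) = (1−0.7)/(1.19−0.7) = 0.6122.
Terminal values V(4,·): V(4,0)=10.0000, V(4,1)=10.0000, V(4,2)=10.0000, V(4,3)=0.0000, V(4,4)=0.0000
(3,0): S=7.8890. Δ = (V_up−V_dn)/(S_up−S_dn) = (10.0000−10.0000)/(9.3879−5.5223) = 0.0000. V = [p*·10.0000 + (1−p*)·10.0000]/1 = 10.0000. B = V − Δ·S = 10.0000.
(3,1): S=13.4113. Δ = (V_up−V_dn)/(S_up−S_dn) = (10.0000−10.0000)/(15.9594−9.3879) = 0.0000. V = [p*·10.0000 + (1−p*)·10.0000]/1 = 10.0000. B = V − Δ·S = 10.0000.
(3,2): S=22.7992. Δ = (V_up−V_dn)/(S_up−S_dn) = (0.0000−10.0000)/(27.1311−15.9594) = -0.8951. V = [p*·0.0000 + (1−p*)·10.0000]/1 = 3.8776. B = V − Δ·S = 24.2857.
(3,3): S=38.7587. Δ = (V_up−V_dn)/(S_up−S_dn) = (0.0000−0.0000)/(46.1228−27.1311) = 0.0000. V = [p*·0.0000 + (1−p*)·0.0000]/1 = 0.0000. B = V − Δ·S = 0.0000.
(2,0): S=11.2700. Δ = (V_up−V_dn)/(S_up−S_dn) = (10.0000−10.0000)/(13.4113−7.8890) = 0.0000. V = [p*·10.0000 + (1−p*)·10.0000]/1 = 10.0000. B = V − Δ·S = 10.0000.
(2,1): S=19.1590. Δ = (V_up−V_dn)/(S_up−S_dn) = (3.8776−10.0000)/(22.7992−13.4113) = -0.6522. V = [p*·3.8776 + (1−p*)·10.0000]/1 = 6.2516. B = V − Δ·S = 18.7464.
(2,2): S=32.5703. Δ = (V_up−V_dn)/(S_up−S_dn) = (0.0000−3.8776)/(38.7587−22.7992) = -0.2430. V = [p*·0.0000 + (1−p*)·3.8776]/1 = 1.5035. B = V − Δ·S = 9.4169.
(1,0): S=16.1000. Δ = (V_up−V_dn)/(S_up−S_dn) = (6.2516−10.0000)/(19.1590−11.2700) = -0.4751. V = [p*·6.2516 + (1−p*)·10.0000]/1 = 7.7050. B = V − Δ·S = 15.3549.
(1,1): S=27.3700. Δ = (V_up−V_dn)/(S_up−S_dn) = (1.5035−6.2516)/(32.5703−19.1590) = -0.3540. V = [p*·1.5035 + (1−p*)·6.2516]/1 = 3.3446. B = V − Δ·S = 13.0344.
(0,0): S=23.0000. Δ = (V_up−V_dn)/(S_up−S_dn) = (3.3446−7.7050)/(27.3700−16.1000) = -0.3869. V = [p*·3.3446 + (1−p*)·7.7050]/1 = 5.0354. B = V − Δ·S = 13.9342.
Root portfolio cost Δ·23+B reproduces V0=5.0354.

(0,0): Delta=-0.3869 Bond=13.9342
(1,0): Delta=-0.4751 Bond=15.3549
(1,1): Delta=-0.3540 Bond=13.0344
(2,0): Delta=0.0000 Bond=10.0000
(2,1): Delta=-0.6522 Bond=18.7464
(2,2): Delta=-0.2430 Bond=9.4169
(3,0): Delta=0.0000 Bond=10.0000
(3,1): Delta=0.0000 Bond=10.0000
(3,2): Delta=-0.8951 Bond=24.2857
(3,3): Delta=0.0000 Bond=0.0000
V0=5.0354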